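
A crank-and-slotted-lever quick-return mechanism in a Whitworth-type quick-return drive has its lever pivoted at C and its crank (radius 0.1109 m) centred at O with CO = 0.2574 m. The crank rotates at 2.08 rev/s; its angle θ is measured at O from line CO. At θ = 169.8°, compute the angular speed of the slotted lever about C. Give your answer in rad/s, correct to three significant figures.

9.23

ω = 13.07 rad/s (from 2.08 rev/s).
Crank pin A relative to C: A = (d + r cosθ, r sinθ); lever angle φ = atan2(r sinθ, d + r cosθ).
Differentiating tanφ: φ̇ = rω(d cosθ + r)/(d² + r² + 2dr cosθ).
d² + r² + 2dr cosθ = |CA|² = 0.0223645 m²;  d cosθ + r = -0.14243 m.
|ω_lever| = |0.1109·13.07·-0.14243| / 0.0223645 = 9.2304 rad/s.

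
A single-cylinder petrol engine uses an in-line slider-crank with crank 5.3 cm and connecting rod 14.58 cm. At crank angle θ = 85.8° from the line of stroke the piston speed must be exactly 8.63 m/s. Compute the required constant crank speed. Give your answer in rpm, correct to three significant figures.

For an in-line slider-crank, |v_piston| = rω|sinθ|·[1 + r cosθ/√(L² − r² sin²θ)].
With r = 0.053 m, L = 0.1458 m, θ = 85.8°: the bracketed kinematic factor |dx/dθ| = 0.054368 m.
ω = v/|dx/dθ| = 8.63/0.054368 = 158.73 rad/s.
N = 60ω/(2π) = 1515.8 rpm.

1520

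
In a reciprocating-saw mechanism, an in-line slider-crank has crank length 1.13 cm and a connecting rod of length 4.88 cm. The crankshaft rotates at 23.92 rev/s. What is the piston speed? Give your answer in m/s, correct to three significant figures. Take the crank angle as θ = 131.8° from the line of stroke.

1.07

ω = 2π·23.9 = 150.3 rad/s
For an in-line slider-crank, x = r cosθ + √(L² − r² sin²θ), so v = −rω sinθ·[1 + r cosθ/√(L² − r² sin²θ)].
With r = 0.0113 m, L = 0.0488 m, θ = 131.8°: √(L² − r² sin²θ) = 0.048067 m.
v = −0.0113·150.3·0.74548·[1 + 0.0113·-0.66653/0.048067] = -1.0677 m/s.
|v| = 1.0677 m/s.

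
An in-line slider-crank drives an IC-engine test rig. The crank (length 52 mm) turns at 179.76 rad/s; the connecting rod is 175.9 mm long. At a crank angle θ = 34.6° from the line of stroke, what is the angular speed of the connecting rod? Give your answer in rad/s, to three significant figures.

44.4

ω = 179.8 rad/s
The rod makes angle φ with the slider axis where L sinφ = r sinθ; differentiating, L cosφ·φ̇ = r ω cosθ.
L cosφ = √(L² − r² sin²θ) = 0.1734 m.
|ω_rod| = r ω |cosθ| / √(L² − r² sin²θ) = 0.052·179.8·0.82314/0.1734 = 44.372 rad/s.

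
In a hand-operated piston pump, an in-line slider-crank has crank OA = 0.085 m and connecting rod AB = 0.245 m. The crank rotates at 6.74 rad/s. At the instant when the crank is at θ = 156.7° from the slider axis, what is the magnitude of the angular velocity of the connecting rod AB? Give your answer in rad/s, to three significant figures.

2.17

ω = 6.74 rad/s
The rod makes angle φ with the slider axis where L sinφ = r sinθ; differentiating, L cosφ·φ̇ = r ω cosθ.
L cosφ = √(L² − r² sin²θ) = 0.24268 m.
|ω_rod| = r ω |cosθ| / √(L² − r² sin²θ) = 0.085·6.74·0.91845/0.24268 = 2.1682 rad/s.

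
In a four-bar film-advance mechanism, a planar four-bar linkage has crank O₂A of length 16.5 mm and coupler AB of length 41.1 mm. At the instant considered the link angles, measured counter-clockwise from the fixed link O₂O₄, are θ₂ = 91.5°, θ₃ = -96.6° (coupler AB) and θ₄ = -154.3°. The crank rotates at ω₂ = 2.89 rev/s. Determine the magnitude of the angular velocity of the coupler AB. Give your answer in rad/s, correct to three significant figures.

ω₂ = 18.16 rad/s (from 2.89 rev/s).
Differentiating the loop-closure r₂e^{iθ₂}+r₃e^{iθ₃}=r₁+r₄e^{iθ₄} gives r₂ω₂e^{iθ₂}+r₃ω₃e^{iθ₃}=r₄ω₄e^{iθ₄}.
Eliminating the other unknown: ω₃ = r₂ω₂ sin(θ₄−θ₂) / [r₃ sin(θ₃−θ₄)].
Numerator sine = +0.91212; denominator sine = +0.84526.
Result = 0.0165·18.16·(+0.91212) / (0.0411·(+0.84526)) = +7.8665 rad/s; magnitude 7.8665 rad/s.

7.87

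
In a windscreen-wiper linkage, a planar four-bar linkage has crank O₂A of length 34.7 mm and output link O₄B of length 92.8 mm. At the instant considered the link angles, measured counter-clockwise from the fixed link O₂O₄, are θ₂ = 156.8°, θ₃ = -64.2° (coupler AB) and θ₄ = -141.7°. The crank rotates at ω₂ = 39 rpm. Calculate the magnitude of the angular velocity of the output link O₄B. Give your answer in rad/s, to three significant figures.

1.03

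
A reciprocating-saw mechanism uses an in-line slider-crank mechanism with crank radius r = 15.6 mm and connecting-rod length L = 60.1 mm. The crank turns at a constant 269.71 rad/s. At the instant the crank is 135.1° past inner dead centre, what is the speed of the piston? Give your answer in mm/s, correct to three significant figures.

2410

ω = 269.7 rad/s
For an in-line slider-crank, x = r cosθ + √(L² − r² sin²θ), so v = −rω sinθ·[1 + r cosθ/√(L² − r² sin²θ)].
With r = 0.0156 m, L = 0.0601 m, θ = 135.1°: √(L² − r² sin²θ) = 0.059083 m.
v = −0.0156·269.7·0.70587·[1 + 0.0156·-0.70834/0.059083] = -2.4145 m/s.
|v| = 2.4145 m/s = 2414.5 mm/s.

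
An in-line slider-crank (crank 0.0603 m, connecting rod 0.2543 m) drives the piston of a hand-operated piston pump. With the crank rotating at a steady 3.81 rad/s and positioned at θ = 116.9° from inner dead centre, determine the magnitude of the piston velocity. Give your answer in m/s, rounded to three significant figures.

0.182

ω = 3.81 rad/s
For an in-line slider-crank, x = r cosθ + √(L² − r² sin²θ), so v = −rω sinθ·[1 + r cosθ/√(L² − r² sin²θ)].
With r = 0.0603 m, L = 0.2543 m, θ = 116.9°: √(L² − r² sin²θ) = 0.24855 m.
v = −0.0603·3.81·0.89180·[1 + 0.0603·-0.45243/0.24855] = -0.1824 m/s.
|v| = 0.1824 m/s.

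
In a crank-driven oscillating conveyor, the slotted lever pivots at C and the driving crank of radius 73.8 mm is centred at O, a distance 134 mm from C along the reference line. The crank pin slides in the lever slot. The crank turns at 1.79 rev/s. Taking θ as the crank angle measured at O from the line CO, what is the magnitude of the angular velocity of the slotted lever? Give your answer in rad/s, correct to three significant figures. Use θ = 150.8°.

5.84

ω = 11.25 rad/s (from 1.79 rev/s).
Crank pin A relative to C: A = (d + r cosθ, r sinθ); lever angle φ = atan2(r sinθ, d + r cosθ).
Differentiating tanφ: φ̇ = rω(d cosθ + r)/(d² + r² + 2dr cosθ).
d² + r² + 2dr cosθ = |CA|² = 0.00613744 m²;  d cosθ + r = -0.043172 m.
|ω_lever| = |0.0738·11.25·-0.043172| / 0.00613744 = 5.8385 rad/s.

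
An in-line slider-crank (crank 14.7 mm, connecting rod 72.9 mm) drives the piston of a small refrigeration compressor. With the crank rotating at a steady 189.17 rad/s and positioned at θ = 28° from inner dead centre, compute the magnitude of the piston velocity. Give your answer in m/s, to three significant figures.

1.54

ω = 189.2 rad/s
For an in-line slider-crank, x = r cosθ + √(L² − r² sin²θ), so v = −rω sinθ·[1 + r cosθ/√(L² − r² sin²θ)].
With r = 0.0147 m, L = 0.0729 m, θ = 28°: √(L² − r² sin²θ) = 0.072573 m.
v = −0.0147·189.2·0.46947·[1 + 0.0147·0.88295/0.072573] = -1.539 m/s.
|v| = 1.539 m/s.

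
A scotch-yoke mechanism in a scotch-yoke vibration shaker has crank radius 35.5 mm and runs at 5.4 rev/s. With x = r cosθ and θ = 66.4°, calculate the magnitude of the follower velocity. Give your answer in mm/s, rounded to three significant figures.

ω = 33.93 rad/s (from 5.4 rev/s).
x = r cosθ ⇒ ẋ = −rω sinθ.
|v| = rω|sinθ| = 0.0355·33.93·|sin 66.4°| = 1.1037 m/s = 1103.7 mm/s.

1100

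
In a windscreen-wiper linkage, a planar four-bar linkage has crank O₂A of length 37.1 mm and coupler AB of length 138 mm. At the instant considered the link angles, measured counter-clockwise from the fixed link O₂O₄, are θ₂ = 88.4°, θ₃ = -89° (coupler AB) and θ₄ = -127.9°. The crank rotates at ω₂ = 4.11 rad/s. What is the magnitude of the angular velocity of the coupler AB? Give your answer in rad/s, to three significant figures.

ω₂ = 4.11 rad/s
Differentiating the loop-closure r₂e^{iθ₂}+r₃e^{iθ₃}=r₁+r₄e^{iθ₄} gives r₂ω₂e^{iθ₂}+r₃ω₃e^{iθ₃}=r₄ω₄e^{iθ₄}.
Eliminating the other unknown: ω₃ = r₂ω₂ sin(θ₄−θ₂) / [r₃ sin(θ₃−θ₄)].
Numerator sine = +0.59201; denominator sine = +0.62796.
Result = 0.0371·4.11·(+0.59201) / (0.138·(+0.62796)) = +1.0417 rad/s; magnitude 1.0417 rad/s.

1.04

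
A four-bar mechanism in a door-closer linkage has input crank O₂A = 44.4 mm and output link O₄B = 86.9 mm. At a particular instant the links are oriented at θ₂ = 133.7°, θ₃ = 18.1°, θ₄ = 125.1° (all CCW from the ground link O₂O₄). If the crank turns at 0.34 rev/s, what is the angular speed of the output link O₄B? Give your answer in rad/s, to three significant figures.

1.03

ω₂ = 2.136 rad/s (from 0.34 rev/s).
Differentiating the loop-closure r₂e^{iθ₂}+r₃e^{iθ₃}=r₁+r₄e^{iθ₄} gives r₂ω₂e^{iθ₂}+r₃ω₃e^{iθ₃}=r₄ω₄e^{iθ₄}.
Eliminating the other unknown: ω₄ = r₂ω₂ sin(θ₂−θ₃) / [r₄ sin(θ₄−θ₃)].
Numerator sine = +0.90183; denominator sine = +0.95630.
Result = 0.0444·2.136·(+0.90183) / (0.0869·(+0.95630)) = +1.0293 rad/s; magnitude 1.0293 rad/s.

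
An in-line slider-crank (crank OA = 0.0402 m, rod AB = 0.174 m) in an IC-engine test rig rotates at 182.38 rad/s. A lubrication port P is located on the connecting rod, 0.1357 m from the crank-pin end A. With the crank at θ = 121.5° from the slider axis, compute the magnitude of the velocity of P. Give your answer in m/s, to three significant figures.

5.71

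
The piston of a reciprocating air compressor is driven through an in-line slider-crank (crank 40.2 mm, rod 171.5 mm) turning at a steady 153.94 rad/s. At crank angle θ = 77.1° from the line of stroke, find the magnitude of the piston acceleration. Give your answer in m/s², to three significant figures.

ω = 153.9 rad/s
x(θ) = r cosθ + √(L² − r² sin²θ); with ω constant, a = ω²·d²x/dθ².
d²x/dθ² = −r cosθ − r²(cos2θ)/√u − r⁴ sin²2θ/(4u^{3/2}),  u = L² − r² sin²θ = 0.0278768 m².
Substituting r = 0.0402 m, L = 0.1715 m, θ = 77.1°: d²x/dθ² = -0.00028703 m.
a = ω²·d²x/dθ² = (153.9)²·(-0.00028703) = -6.8019 m/s²;  |a| = 6.8019 m/s².

6.80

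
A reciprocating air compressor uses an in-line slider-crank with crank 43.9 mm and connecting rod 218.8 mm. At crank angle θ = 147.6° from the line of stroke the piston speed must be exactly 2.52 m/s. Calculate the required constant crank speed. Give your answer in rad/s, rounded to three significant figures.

For an in-line slider-crank, |v_piston| = rω|sinθ|·[1 + r cosθ/√(L² − r² sin²θ)].
With r = 0.0439 m, L = 0.2188 m, θ = 147.6°: the bracketed kinematic factor |dx/dθ| = 0.019515 m.
ω = v/|dx/dθ| = 2.52/0.019515 = 129.13 rad/s.

129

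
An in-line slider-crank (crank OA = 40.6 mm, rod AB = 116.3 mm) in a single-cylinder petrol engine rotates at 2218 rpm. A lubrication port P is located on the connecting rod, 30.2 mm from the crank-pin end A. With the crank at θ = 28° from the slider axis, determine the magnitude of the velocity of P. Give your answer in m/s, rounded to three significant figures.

ω = 232.3 rad/s.  Crank-pin speed |V_A| = rω = 9.4301 m/s, perpendicular to OA.
Rod angle: sinφ = −(r/L) sinθ ⇒ φ = -9.433°; ω_rod = −rω cosθ/√(L²−r²sin²θ) = -72.574 rad/s.
V_P = V_A + ω_rod × AP, with AP = 0.0302 m along the rod.
Components: V_Px = −rω sinθ − a·ω_rod·sinφ = -4.7864 m/s;  V_Py = rω cosθ + a·ω_rod·cosφ = +6.1642 m/s.
|V_P| = √(V_Px² + V_Py²) = 7.8043 m/s.

7.80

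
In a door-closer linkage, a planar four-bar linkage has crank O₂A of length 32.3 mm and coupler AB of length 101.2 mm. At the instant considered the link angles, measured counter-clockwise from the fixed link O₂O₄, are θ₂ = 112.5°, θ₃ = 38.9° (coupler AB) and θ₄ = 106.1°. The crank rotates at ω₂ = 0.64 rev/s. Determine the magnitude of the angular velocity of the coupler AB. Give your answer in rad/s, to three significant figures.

0.155

ω₂ = 4.021 rad/s (from 0.64 rev/s).
Differentiating the loop-closure r₂e^{iθ₂}+r₃e^{iθ₃}=r₁+r₄e^{iθ₄} gives r₂ω₂e^{iθ₂}+r₃ω₃e^{iθ₃}=r₄ω₄e^{iθ₄}.
Eliminating the other unknown: ω₃ = r₂ω₂ sin(θ₄−θ₂) / [r₃ sin(θ₃−θ₄)].
Numerator sine = -0.11147; denominator sine = -0.92186.
Result = 0.0323·4.021·(-0.11147) / (0.1012·(-0.92186)) = +0.15519 rad/s; magnitude 0.15519 rad/s.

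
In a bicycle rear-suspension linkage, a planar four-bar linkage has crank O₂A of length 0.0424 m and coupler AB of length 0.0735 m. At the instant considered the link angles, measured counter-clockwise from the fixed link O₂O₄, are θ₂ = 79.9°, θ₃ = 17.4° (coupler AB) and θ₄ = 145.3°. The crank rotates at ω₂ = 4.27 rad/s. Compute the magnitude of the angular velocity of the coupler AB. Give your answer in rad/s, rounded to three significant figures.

2.84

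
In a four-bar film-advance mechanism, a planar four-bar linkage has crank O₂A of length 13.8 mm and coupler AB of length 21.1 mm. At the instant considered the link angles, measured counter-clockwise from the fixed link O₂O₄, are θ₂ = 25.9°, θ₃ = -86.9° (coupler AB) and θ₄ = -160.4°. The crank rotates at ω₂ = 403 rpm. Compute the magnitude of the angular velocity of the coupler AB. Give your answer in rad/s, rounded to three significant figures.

ω₂ = 42.2 rad/s (from 403 rpm).
Differentiating the loop-closure r₂e^{iθ₂}+r₃e^{iθ₃}=r₁+r₄e^{iθ₄} gives r₂ω₂e^{iθ₂}+r₃ω₃e^{iθ₃}=r₄ω₄e^{iθ₄}.
Eliminating the other unknown: ω₃ = r₂ω₂ sin(θ₄−θ₂) / [r₃ sin(θ₃−θ₄)].
Numerator sine = +0.10973; denominator sine = +0.95882.
Result = 0.0138·42.2·(+0.10973) / (0.0211·(+0.95882)) = +3.1589 rad/s; magnitude 3.1589 rad/s.

3.16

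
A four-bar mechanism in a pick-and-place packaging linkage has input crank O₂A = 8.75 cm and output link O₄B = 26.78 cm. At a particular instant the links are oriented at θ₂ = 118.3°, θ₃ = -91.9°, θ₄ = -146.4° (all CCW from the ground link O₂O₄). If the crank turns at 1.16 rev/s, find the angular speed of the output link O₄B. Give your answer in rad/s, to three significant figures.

ω₂ = 7.288 rad/s (from 1.16 rev/s).
Differentiating the loop-closure r₂e^{iθ₂}+r₃e^{iθ₃}=r₁+r₄e^{iθ₄} gives r₂ω₂e^{iθ₂}+r₃ω₃e^{iθ₃}=r₄ω₄e^{iθ₄}.
Eliminating the other unknown: ω₄ = r₂ω₂ sin(θ₂−θ₃) / [r₄ sin(θ₄−θ₃)].
Numerator sine = -0.50302; denominator sine = -0.81412.
Result = 0.0875·7.288·(-0.50302) / (0.2678·(-0.81412)) = +1.4714 rad/s; magnitude 1.4714 rad/s.

1.47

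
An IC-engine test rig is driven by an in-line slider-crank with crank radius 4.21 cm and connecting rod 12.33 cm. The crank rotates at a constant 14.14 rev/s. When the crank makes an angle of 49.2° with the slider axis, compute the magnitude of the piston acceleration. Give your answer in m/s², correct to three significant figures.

204

ω = 2π·14.1 = 88.84 rad/s
x(θ) = r cosθ + √(L² − r² sin²θ); with ω constant, a = ω²·d²x/dθ².
d²x/dθ² = −r cosθ − r²(cos2θ)/√u − r⁴ sin²2θ/(4u^{3/2}),  u = L² − r² sin²θ = 0.0141872 m².
Substituting r = 0.0421 m, L = 0.1233 m, θ = 49.2°: d²x/dθ² = -0.02579 m.
a = ω²·d²x/dθ² = (88.84)²·(-0.02579) = -203.57 m/s²;  |a| = 203.57 m/s².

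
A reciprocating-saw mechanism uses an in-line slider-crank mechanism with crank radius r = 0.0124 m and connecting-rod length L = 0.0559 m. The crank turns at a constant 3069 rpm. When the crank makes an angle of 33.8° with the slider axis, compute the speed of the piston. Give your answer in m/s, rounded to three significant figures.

ω = 2π·3069/60 = 321.4 rad/s
For an in-line slider-crank, x = r cosθ + √(L² − r² sin²θ), so v = −rω sinθ·[1 + r cosθ/√(L² − r² sin²θ)].
With r = 0.0124 m, L = 0.0559 m, θ = 33.8°: √(L² − r² sin²θ) = 0.055473 m.
v = −0.0124·321.4·0.55630·[1 + 0.0124·0.83098/0.055473] = -2.6287 m/s.
|v| = 2.6287 m/s.

2.63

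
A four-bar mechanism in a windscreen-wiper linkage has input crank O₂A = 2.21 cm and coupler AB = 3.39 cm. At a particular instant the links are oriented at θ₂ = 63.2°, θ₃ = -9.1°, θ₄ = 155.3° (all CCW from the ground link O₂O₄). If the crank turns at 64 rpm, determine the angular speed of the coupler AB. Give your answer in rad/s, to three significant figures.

ω₂ = 6.702 rad/s (from 64 rpm).
Differentiating the loop-closure r₂e^{iθ₂}+r₃e^{iθ₃}=r₁+r₄e^{iθ₄} gives r₂ω₂e^{iθ₂}+r₃ω₃e^{iθ₃}=r₄ω₄e^{iθ₄}.
Eliminating the other unknown: ω₃ = r₂ω₂ sin(θ₄−θ₂) / [r₃ sin(θ₃−θ₄)].
Numerator sine = +0.99933; denominator sine = -0.26892.
Result = 0.0221·6.702·(+0.99933) / (0.0339·(-0.26892)) = -16.236 rad/s; magnitude 16.236 rad/s.

16.2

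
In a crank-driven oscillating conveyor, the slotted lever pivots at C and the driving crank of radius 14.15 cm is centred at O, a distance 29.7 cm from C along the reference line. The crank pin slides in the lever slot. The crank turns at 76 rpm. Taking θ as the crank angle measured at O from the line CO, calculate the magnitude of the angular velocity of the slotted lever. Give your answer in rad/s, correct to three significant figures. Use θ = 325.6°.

ω = 7.959 rad/s (from 76 rpm).
Crank pin A relative to C: A = (d + r cosθ, r sinθ); lever angle φ = atan2(r sinθ, d + r cosθ).
Differentiating tanφ: φ̇ = rω(d cosθ + r)/(d² + r² + 2dr cosθ).
d² + r² + 2dr cosθ = |CA|² = 0.177583 m²;  d cosθ + r = +0.38656 m.
|ω_lever| = |0.1415·7.959·+0.38656| / 0.177583 = 2.4514 rad/s.

2.45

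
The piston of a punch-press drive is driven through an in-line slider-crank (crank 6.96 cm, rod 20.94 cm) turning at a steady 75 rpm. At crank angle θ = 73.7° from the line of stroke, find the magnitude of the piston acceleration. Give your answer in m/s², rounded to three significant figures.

0.0500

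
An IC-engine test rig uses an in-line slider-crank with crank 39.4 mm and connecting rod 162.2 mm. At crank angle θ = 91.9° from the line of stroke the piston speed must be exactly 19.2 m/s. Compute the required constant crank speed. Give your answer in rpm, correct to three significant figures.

For an in-line slider-crank, |v_piston| = rω|sinθ|·[1 + r cosθ/√(L² − r² sin²θ)].
With r = 0.0394 m, L = 0.1622 m, θ = 91.9°: the bracketed kinematic factor |dx/dθ| = 0.039051 m.
ω = v/|dx/dθ| = 19.2/0.039051 = 491.66 rad/s.
N = 60ω/(2π) = 4695 rpm.

4700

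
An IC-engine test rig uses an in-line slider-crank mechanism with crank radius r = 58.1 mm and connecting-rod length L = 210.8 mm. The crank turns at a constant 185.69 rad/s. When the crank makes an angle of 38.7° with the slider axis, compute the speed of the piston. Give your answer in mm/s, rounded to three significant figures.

8220

ω = 185.7 rad/s
For an in-line slider-crank, x = r cosθ + √(L² − r² sin²θ), so v = −rω sinθ·[1 + r cosθ/√(L² − r² sin²θ)].
With r = 0.0581 m, L = 0.2108 m, θ = 38.7°: √(L² − r² sin²θ) = 0.20765 m.
v = −0.0581·185.7·0.62524·[1 + 0.0581·0.78043/0.20765] = -8.2185 m/s.
|v| = 8.2185 m/s = 8218.5 mm/s.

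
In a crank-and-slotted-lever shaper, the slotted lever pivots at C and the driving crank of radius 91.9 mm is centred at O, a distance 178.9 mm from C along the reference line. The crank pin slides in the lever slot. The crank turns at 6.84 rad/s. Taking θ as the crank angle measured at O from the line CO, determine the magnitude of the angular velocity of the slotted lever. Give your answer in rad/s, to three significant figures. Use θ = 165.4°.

ω = 6.84 rad/s
Crank pin A relative to C: A = (d + r cosθ, r sinθ); lever angle φ = atan2(r sinθ, d + r cosθ).
Differentiating tanφ: φ̇ = rω(d cosθ + r)/(d² + r² + 2dr cosθ).
d² + r² + 2dr cosθ = |CA|² = 0.00863078 m²;  d cosθ + r = -0.081223 m.
|ω_lever| = |0.0919·6.84·-0.081223| / 0.00863078 = 5.9156 rad/s.

5.92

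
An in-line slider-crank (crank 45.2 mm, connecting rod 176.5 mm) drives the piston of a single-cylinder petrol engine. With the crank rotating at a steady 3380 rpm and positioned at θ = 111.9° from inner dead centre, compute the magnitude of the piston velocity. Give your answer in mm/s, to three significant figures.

13400

ω = 2π·3380/60 = 354 rad/s
For an in-line slider-crank, x = r cosθ + √(L² − r² sin²θ), so v = −rω sinθ·[1 + r cosθ/√(L² − r² sin²θ)].
With r = 0.0452 m, L = 0.1765 m, θ = 111.9°: √(L² − r² sin²θ) = 0.17145 m.
v = −0.0452·354·0.92784·[1 + 0.0452·-0.37299/0.17145] = -13.384 m/s.
|v| = 13.384 m/s = 13384 mm/s.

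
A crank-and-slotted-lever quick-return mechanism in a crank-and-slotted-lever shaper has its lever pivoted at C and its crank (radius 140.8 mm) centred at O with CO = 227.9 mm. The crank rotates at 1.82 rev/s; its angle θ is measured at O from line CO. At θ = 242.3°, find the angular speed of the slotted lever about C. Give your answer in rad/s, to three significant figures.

ω = 11.44 rad/s (from 1.82 rev/s).
Crank pin A relative to C: A = (d + r cosθ, r sinθ); lever angle φ = atan2(r sinθ, d + r cosθ).
Differentiating tanφ: φ̇ = rω(d cosθ + r)/(d² + r² + 2dr cosθ).
d² + r² + 2dr cosθ = |CA|² = 0.041931 m²;  d cosθ + r = +0.034862 m.
|ω_lever| = |0.1408·11.44·+0.034862| / 0.041931 = 1.3387 rad/s.

1.34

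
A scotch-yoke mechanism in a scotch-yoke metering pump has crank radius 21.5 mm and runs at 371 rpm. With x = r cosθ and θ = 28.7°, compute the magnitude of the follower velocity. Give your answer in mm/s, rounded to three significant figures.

401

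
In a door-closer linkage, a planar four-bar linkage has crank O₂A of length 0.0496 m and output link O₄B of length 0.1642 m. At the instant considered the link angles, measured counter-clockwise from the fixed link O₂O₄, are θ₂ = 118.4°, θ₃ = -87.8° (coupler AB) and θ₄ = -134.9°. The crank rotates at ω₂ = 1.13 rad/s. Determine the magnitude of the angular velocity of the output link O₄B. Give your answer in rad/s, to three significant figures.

0.206

ω₂ = 1.13 rad/s
Differentiating the loop-closure r₂e^{iθ₂}+r₃e^{iθ₃}=r₁+r₄e^{iθ₄} gives r₂ω₂e^{iθ₂}+r₃ω₃e^{iθ₃}=r₄ω₄e^{iθ₄}.
Eliminating the other unknown: ω₄ = r₂ω₂ sin(θ₂−θ₃) / [r₄ sin(θ₄−θ₃)].
Numerator sine = -0.44151; denominator sine = -0.73254.
Result = 0.0496·1.13·(-0.44151) / (0.1642·(-0.73254)) = +0.20573 rad/s; magnitude 0.20573 rad/s.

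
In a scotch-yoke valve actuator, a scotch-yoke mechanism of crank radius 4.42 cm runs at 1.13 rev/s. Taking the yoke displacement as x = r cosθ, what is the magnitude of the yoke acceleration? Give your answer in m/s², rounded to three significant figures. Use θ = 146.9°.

ω = 7.1 rad/s (from 1.13 rev/s).
x = r cosθ ⇒ ẍ = −rω² cosθ (ω constant).
|a| = rω²|cosθ| = 0.0442·(7.1)²·|cos 146.9°| = 1.8665 m/s².

1.87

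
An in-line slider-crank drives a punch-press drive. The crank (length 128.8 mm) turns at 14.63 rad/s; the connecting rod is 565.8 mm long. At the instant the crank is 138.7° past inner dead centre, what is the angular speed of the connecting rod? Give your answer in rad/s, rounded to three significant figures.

2.53

ω = 14.63 rad/s
The rod makes angle φ with the slider axis where L sinφ = r sinθ; differentiating, L cosφ·φ̇ = r ω cosθ.
L cosφ = √(L² − r² sin²θ) = 0.55938 m.
|ω_rod| = r ω |cosθ| / √(L² − r² sin²θ) = 0.1288·14.63·0.75126/0.55938 = 2.5307 rad/s.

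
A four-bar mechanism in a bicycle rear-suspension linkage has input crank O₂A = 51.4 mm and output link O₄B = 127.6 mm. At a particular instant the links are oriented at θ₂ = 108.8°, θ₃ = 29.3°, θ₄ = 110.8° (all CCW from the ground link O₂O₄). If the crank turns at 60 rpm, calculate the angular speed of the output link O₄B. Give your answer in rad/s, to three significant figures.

ω₂ = 6.283 rad/s (from 60 rpm).
Differentiating the loop-closure r₂e^{iθ₂}+r₃e^{iθ₃}=r₁+r₄e^{iθ₄} gives r₂ω₂e^{iθ₂}+r₃ω₃e^{iθ₃}=r₄ω₄e^{iθ₄}.
Eliminating the other unknown: ω₄ = r₂ω₂ sin(θ₂−θ₃) / [r₄ sin(θ₄−θ₃)].
Numerator sine = +0.98325; denominator sine = +0.98902.
Result = 0.0514·6.283·(+0.98325) / (0.1276·(+0.98902)) = +2.5163 rad/s; magnitude 2.5163 rad/s.

2.52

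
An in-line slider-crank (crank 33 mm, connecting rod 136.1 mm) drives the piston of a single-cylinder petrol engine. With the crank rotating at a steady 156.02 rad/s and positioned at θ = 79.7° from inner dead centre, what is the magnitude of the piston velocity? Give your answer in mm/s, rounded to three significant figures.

ω = 156 rad/s
For an in-line slider-crank, x = r cosθ + √(L² − r² sin²θ), so v = −rω sinθ·[1 + r cosθ/√(L² − r² sin²θ)].
With r = 0.033 m, L = 0.1361 m, θ = 79.7°: √(L² − r² sin²θ) = 0.13217 m.
v = −0.033·156·0.98389·[1 + 0.033·0.17880/0.13217] = -5.2918 m/s.
|v| = 5.2918 m/s = 5291.8 mm/s.

5290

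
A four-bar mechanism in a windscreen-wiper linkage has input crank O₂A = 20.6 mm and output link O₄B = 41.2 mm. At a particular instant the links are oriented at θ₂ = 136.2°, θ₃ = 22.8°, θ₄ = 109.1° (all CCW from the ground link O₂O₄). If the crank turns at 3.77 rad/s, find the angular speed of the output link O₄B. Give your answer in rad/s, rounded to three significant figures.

ω₂ = 3.77 rad/s
Differentiating the loop-closure r₂e^{iθ₂}+r₃e^{iθ₃}=r₁+r₄e^{iθ₄} gives r₂ω₂e^{iθ₂}+r₃ω₃e^{iθ₃}=r₄ω₄e^{iθ₄}.
Eliminating the other unknown: ω₄ = r₂ω₂ sin(θ₂−θ₃) / [r₄ sin(θ₄−θ₃)].
Numerator sine = +0.91775; denominator sine = +0.99792.
Result = 0.0206·3.77·(+0.91775) / (0.0412·(+0.99792)) = +1.7336 rad/s; magnitude 1.7336 rad/s.

1.73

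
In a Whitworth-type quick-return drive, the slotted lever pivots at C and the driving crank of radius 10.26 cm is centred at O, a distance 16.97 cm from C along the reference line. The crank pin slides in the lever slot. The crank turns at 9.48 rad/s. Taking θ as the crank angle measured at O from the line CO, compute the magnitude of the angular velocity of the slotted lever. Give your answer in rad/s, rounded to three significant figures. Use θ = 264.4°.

2.33

ω = 9.48 rad/s
Crank pin A relative to C: A = (d + r cosθ, r sinθ); lever angle φ = atan2(r sinθ, d + r cosθ).
Differentiating tanφ: φ̇ = rω(d cosθ + r)/(d² + r² + 2dr cosθ).
d² + r² + 2dr cosθ = |CA|² = 0.0359268 m²;  d cosθ + r = +0.08604 m.
|ω_lever| = |0.1026·9.48·+0.08604| / 0.0359268 = 2.3294 rad/s.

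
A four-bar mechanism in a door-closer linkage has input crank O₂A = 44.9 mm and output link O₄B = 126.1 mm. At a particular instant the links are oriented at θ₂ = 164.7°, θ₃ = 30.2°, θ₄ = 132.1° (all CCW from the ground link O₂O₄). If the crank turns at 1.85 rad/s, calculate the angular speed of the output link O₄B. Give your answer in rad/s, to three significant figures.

0.480

ω₂ = 1.85 rad/s
Differentiating the loop-closure r₂e^{iθ₂}+r₃e^{iθ₃}=r₁+r₄e^{iθ₄} gives r₂ω₂e^{iθ₂}+r₃ω₃e^{iθ₃}=r₄ω₄e^{iθ₄}.
Eliminating the other unknown: ω₄ = r₂ω₂ sin(θ₂−θ₃) / [r₄ sin(θ₄−θ₃)].
Numerator sine = +0.71325; denominator sine = +0.97851.
Result = 0.0449·1.85·(+0.71325) / (0.1261·(+0.97851)) = +0.48015 rad/s; magnitude 0.48015 rad/s.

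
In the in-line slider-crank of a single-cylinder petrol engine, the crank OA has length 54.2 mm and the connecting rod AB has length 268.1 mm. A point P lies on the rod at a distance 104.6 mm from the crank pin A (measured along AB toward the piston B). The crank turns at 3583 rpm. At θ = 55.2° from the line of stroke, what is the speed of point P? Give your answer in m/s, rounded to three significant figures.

ω = 375.2 rad/s.  Crank-pin speed |V_A| = rω = 20.336 m/s, perpendicular to OA.
Rod angle: sinφ = −(r/L) sinθ ⇒ φ = -9.556°; ω_rod = −rω cosθ/√(L²−r²sin²θ) = -43.9 rad/s.
V_P = V_A + ω_rod × AP, with AP = 0.1046 m along the rod.
Components: V_Px = −rω sinθ − a·ω_rod·sinφ = -17.462 m/s;  V_Py = rω cosθ + a·ω_rod·cosφ = +7.0781 m/s.
|V_P| = √(V_Px² + V_Py²) = 18.842 m/s.

18.8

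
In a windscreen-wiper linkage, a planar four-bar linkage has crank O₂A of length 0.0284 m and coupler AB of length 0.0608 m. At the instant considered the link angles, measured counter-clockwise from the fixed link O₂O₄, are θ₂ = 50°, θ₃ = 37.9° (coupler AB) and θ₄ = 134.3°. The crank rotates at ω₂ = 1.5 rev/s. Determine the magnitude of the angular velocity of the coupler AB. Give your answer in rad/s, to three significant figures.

4.41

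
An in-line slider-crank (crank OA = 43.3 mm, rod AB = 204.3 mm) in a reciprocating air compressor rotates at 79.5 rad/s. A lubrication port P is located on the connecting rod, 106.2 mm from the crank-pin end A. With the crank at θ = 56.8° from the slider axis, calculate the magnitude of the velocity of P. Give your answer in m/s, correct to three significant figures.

3.19

ω = 79.5 rad/s.  Crank-pin speed |V_A| = rω = 3.4423 m/s, perpendicular to OA.
Rod angle: sinφ = −(r/L) sinθ ⇒ φ = -10.215°; ω_rod = −rω cosθ/√(L²−r²sin²θ) = -9.3748 rad/s.
V_P = V_A + ω_rod × AP, with AP = 0.1062 m along the rod.
Components: V_Px = −rω sinθ − a·ω_rod·sinφ = -3.057 m/s;  V_Py = rω cosθ + a·ω_rod·cosφ = +0.90509 m/s.
|V_P| = √(V_Px² + V_Py²) = 3.1882 m/s.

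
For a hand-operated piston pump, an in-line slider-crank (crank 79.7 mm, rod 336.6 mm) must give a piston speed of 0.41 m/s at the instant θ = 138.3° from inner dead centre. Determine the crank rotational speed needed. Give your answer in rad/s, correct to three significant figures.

For an in-line slider-crank, |v_piston| = rω|sinθ|·[1 + r cosθ/√(L² − r² sin²θ)].
With r = 0.0797 m, L = 0.3366 m, θ = 138.3°: the bracketed kinematic factor |dx/dθ| = 0.043527 m.
ω = v/|dx/dθ| = 0.41/0.043527 = 9.4194 rad/s.

9.42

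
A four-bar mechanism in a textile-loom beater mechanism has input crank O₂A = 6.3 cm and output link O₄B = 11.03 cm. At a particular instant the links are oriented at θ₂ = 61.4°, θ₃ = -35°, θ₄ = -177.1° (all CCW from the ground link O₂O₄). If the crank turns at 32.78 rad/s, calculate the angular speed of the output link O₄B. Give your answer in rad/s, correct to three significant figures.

ω₂ = 32.78 rad/s
Differentiating the loop-closure r₂e^{iθ₂}+r₃e^{iθ₃}=r₁+r₄e^{iθ₄} gives r₂ω₂e^{iθ₂}+r₃ω₃e^{iθ₃}=r₄ω₄e^{iθ₄}.
Eliminating the other unknown: ω₄ = r₂ω₂ sin(θ₂−θ₃) / [r₄ sin(θ₄−θ₃)].
Numerator sine = +0.99377; denominator sine = -0.61429.
Result = 0.063·32.78·(+0.99377) / (0.1103·(-0.61429)) = -30.289 rad/s; magnitude 30.289 rad/s.

30.3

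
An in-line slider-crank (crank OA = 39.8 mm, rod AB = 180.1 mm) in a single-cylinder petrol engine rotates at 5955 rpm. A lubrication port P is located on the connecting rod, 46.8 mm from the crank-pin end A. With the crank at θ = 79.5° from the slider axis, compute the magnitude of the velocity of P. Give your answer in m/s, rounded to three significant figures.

ω = 623.6 rad/s.  Crank-pin speed |V_A| = rω = 24.82 m/s, perpendicular to OA.
Rod angle: sinφ = −(r/L) sinθ ⇒ φ = -12.550°; ω_rod = −rω cosθ/√(L²−r²sin²θ) = -25.729 rad/s.
V_P = V_A + ω_rod × AP, with AP = 0.0468 m along the rod.
Components: V_Px = −rω sinθ − a·ω_rod·sinφ = -24.666 m/s;  V_Py = rω cosθ + a·ω_rod·cosφ = +3.3477 m/s.
|V_P| = √(V_Px² + V_Py²) = 24.892 m/s.

24.9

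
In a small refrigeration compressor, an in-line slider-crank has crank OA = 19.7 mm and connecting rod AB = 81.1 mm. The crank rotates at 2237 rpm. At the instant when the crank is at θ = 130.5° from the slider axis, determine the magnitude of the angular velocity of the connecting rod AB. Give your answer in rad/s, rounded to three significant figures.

37.6

ω = 234.3 rad/s (converted from 2237 rpm).
The rod makes angle φ with the slider axis where L sinφ = r sinθ; differentiating, L cosφ·φ̇ = r ω cosθ.
L cosφ = √(L² − r² sin²θ) = 0.079705 m.
|ω_rod| = r ω |cosθ| / √(L² − r² sin²θ) = 0.0197·234.3·0.64945/0.079705 = 37.603 rad/s.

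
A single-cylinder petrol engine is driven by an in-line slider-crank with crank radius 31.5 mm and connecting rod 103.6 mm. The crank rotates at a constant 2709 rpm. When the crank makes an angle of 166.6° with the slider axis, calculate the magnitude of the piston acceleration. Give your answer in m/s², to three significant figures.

1770

ω = 2π·2709/60 = 283.7 rad/s
x(θ) = r cosθ + √(L² − r² sin²θ); with ω constant, a = ω²·d²x/dθ².
d²x/dθ² = −r cosθ − r²(cos2θ)/√u − r⁴ sin²2θ/(4u^{3/2}),  u = L² − r² sin²θ = 0.0106797 m².
Substituting r = 0.0315 m, L = 0.1036 m, θ = 166.6°: d²x/dθ² = +0.022027 m.
a = ω²·d²x/dθ² = (283.7)²·(+0.022027) = +1772.7 m/s²;  |a| = 1772.7 m/s².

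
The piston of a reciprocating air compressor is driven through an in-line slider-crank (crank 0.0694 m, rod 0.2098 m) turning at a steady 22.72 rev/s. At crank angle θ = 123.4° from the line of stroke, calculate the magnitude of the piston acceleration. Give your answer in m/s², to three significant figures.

ω = 2π·22.7 = 142.8 rad/s
x(θ) = r cosθ + √(L² − r² sin²θ); with ω constant, a = ω²·d²x/dθ².
d²x/dθ² = −r cosθ − r²(cos2θ)/√u − r⁴ sin²2θ/(4u^{3/2}),  u = L² − r² sin²θ = 0.0406592 m².
Substituting r = 0.0694 m, L = 0.2098 m, θ = 123.4°: d²x/dθ² = +0.047015 m.
a = ω²·d²x/dθ² = (142.8)²·(+0.047015) = +958.11 m/s²;  |a| = 958.11 m/s².

958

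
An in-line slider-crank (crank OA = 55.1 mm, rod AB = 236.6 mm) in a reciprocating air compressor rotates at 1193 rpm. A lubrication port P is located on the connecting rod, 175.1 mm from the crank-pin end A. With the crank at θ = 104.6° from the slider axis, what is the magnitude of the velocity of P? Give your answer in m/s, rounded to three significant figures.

6.38

ω = 124.9 rad/s.  Crank-pin speed |V_A| = rω = 6.8837 m/s, perpendicular to OA.
Rod angle: sinφ = −(r/L) sinθ ⇒ φ = -13.024°; ω_rod = −rω cosθ/√(L²−r²sin²θ) = +7.5274 rad/s.
V_P = V_A + ω_rod × AP, with AP = 0.1751 m along the rod.
Components: V_Px = −rω sinθ − a·ω_rod·sinφ = -6.3644 m/s;  V_Py = rω cosθ + a·ω_rod·cosφ = -0.45103 m/s.
|V_P| = √(V_Px² + V_Py²) = 6.3803 m/s.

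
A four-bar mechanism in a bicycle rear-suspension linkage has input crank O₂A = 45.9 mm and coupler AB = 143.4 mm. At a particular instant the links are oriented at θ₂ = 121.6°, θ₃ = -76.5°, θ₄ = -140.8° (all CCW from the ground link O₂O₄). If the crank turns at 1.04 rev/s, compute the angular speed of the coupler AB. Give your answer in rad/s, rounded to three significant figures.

ω₂ = 6.535 rad/s (from 1.04 rev/s).
Differentiating the loop-closure r₂e^{iθ₂}+r₃e^{iθ₃}=r₁+r₄e^{iθ₄} gives r₂ω₂e^{iθ₂}+r₃ω₃e^{iθ₃}=r₄ω₄e^{iθ₄}.
Eliminating the other unknown: ω₃ = r₂ω₂ sin(θ₄−θ₂) / [r₃ sin(θ₃−θ₄)].
Numerator sine = +0.99122; denominator sine = +0.90108.
Result = 0.0459·6.535·(+0.99122) / (0.1434·(+0.90108)) = +2.3008 rad/s; magnitude 2.3008 rad/s.

2.30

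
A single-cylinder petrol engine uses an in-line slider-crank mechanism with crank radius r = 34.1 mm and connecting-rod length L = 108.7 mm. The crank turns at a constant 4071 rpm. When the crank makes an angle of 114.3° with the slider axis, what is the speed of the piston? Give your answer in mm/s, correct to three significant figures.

11500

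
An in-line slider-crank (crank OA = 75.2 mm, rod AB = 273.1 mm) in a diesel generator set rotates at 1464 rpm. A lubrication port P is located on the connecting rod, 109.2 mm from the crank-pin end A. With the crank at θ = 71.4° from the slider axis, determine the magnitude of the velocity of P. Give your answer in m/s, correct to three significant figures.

ω = 153.3 rad/s.  Crank-pin speed |V_A| = rω = 11.529 m/s, perpendicular to OA.
Rod angle: sinφ = −(r/L) sinθ ⇒ φ = -15.128°; ω_rod = −rω cosθ/√(L²−r²sin²θ) = -13.948 rad/s.
V_P = V_A + ω_rod × AP, with AP = 0.1092 m along the rod.
Components: V_Px = −rω sinθ − a·ω_rod·sinφ = -11.324 m/s;  V_Py = rω cosθ + a·ω_rod·cosφ = +2.2069 m/s.
|V_P| = √(V_Px² + V_Py²) = 11.537 m/s.

11.5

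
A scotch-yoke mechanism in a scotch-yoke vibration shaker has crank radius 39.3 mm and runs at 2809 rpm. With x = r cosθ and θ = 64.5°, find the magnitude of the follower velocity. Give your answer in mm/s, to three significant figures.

10400

ω = 294.2 rad/s (from 2809 rpm).
x = r cosθ ⇒ ẋ = −rω sinθ.
|v| = rω|sinθ| = 0.0393·294.2·|sin 64.5°| = 10.434 m/s = 10434 mm/s.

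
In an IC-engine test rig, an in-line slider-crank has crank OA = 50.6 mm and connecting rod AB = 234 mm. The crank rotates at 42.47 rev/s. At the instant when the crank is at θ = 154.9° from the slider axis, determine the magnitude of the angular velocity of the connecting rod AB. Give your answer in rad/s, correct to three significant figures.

52.5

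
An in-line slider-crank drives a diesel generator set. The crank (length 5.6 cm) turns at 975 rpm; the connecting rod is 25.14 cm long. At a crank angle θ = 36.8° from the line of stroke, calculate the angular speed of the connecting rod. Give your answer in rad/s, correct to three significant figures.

18.4

ω = 102.1 rad/s (converted from 975 rpm).
The rod makes angle φ with the slider axis where L sinφ = r sinθ; differentiating, L cosφ·φ̇ = r ω cosθ.
L cosφ = √(L² − r² sin²θ) = 0.24915 m.
|ω_rod| = r ω |cosθ| / √(L² − r² sin²θ) = 0.056·102.1·0.80073/0.24915 = 18.376 rad/s.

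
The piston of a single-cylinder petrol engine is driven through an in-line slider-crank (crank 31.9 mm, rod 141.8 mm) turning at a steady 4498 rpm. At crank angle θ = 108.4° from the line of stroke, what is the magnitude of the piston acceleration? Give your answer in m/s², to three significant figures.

ω = 2π·4498/60 = 471 rad/s
x(θ) = r cosθ + √(L² − r² sin²θ); with ω constant, a = ω²·d²x/dθ².
d²x/dθ² = −r cosθ − r²(cos2θ)/√u − r⁴ sin²2θ/(4u^{3/2}),  u = L² − r² sin²θ = 0.019191 m².
Substituting r = 0.0319 m, L = 0.1418 m, θ = 108.4°: d²x/dθ² = +0.015916 m.
a = ω²·d²x/dθ² = (471)²·(+0.015916) = +3531.3 m/s²;  |a| = 3531.3 m/s².

3530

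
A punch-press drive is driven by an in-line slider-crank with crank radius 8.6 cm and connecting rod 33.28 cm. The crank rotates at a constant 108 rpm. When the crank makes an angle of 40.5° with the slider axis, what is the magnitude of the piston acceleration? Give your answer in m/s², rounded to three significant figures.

8.86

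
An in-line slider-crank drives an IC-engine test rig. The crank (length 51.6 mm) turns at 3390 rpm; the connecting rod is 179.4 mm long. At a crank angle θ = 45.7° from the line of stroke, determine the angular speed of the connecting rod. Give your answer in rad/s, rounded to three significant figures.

72.9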